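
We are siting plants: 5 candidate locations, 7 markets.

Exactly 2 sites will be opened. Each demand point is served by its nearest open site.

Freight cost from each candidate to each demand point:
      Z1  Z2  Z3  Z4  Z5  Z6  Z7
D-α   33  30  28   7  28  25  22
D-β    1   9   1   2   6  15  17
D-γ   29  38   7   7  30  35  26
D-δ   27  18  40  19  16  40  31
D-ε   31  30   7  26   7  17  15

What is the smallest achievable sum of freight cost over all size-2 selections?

49

Open {D-β, D-ε}.
  Z1→D-β 1, Z2→D-β 9, Z3→D-β 1, Z4→D-β 2, Z5→D-β 6, Z6→D-β 15, Z7→D-ε 15  ⇒ total 49.
Compare {D-α, D-β}: total 51.
Compare {D-β, D-γ}: total 51.
No size-2 selection does better; minimum is 49.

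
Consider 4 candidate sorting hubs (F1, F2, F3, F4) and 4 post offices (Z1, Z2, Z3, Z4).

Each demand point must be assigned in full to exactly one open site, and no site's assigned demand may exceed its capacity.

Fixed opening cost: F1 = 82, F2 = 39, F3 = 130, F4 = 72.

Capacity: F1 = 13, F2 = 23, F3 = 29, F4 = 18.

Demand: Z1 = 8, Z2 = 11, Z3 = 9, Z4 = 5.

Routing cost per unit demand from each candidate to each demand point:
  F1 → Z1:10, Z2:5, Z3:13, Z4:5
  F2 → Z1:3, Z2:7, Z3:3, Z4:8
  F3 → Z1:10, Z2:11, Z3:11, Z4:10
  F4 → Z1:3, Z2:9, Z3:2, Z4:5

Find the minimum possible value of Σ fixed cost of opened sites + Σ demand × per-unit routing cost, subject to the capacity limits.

Open {F2, F4}; cheapest assignment that respects the capacities:
  F2 (cap 23, load 19): Z1, Z2 — cost 8×3 + 11×7 = 101
  F4 (cap 18, load 14): Z3, Z4 — cost 9×2 + 5×5 = 43
  Shipping 144, fixed 111 → total 255.
  Any other capacity-feasible assignment to {F2, F4} ships for at least 144.
Compare {F1, F2}: its best feasible assignment gives total 267.
Compare {F1, F2, F4}: its best feasible assignment gives total 315.
Every other set of open sites that can feasibly serve all demand totals ≥ 267 even under its best assignment. Minimum: 255.

255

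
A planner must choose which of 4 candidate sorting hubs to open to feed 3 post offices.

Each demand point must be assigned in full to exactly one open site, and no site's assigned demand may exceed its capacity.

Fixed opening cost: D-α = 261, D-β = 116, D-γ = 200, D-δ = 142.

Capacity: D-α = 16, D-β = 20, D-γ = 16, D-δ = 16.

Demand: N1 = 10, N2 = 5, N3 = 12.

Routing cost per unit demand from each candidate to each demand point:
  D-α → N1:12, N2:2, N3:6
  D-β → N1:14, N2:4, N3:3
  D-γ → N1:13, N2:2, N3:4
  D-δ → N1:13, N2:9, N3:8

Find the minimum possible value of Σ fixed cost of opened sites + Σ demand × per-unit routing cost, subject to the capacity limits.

Open {D-β, D-δ}; cheapest assignment that respects the capacities:
  D-β (cap 20, load 17): N2, N3 — cost 5×4 + 12×3 = 56
  D-δ (cap 16, load 10): N1 — cost 10×13 = 130
  Shipping 186, fixed 258 → total 444.
  Any other capacity-feasible assignment to {D-β, D-δ} ships for at least 186.
Compare {D-β, D-γ}: its best feasible assignment gives total 492.
Compare {D-α, D-β}: its best feasible assignment gives total 543.
Every other set of open sites that can feasibly serve all demand totals ≥ 492 even under its best assignment. Minimum: 444.

444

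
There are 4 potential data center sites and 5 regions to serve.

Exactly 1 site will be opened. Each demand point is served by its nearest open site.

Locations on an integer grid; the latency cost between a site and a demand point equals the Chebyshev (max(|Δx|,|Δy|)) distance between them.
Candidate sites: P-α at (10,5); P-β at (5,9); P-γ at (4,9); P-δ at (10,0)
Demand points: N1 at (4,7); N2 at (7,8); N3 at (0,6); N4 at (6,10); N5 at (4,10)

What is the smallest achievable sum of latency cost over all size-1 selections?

11

Open {P-β}.
  N1→P-β 2, N2→P-β 2, N3→P-β 5, N4→P-β 1, N5→P-β 1  ⇒ total 11.
Compare {P-γ}: total 12.
Compare {P-α}: total 30.
No size-1 selection does better; minimum is 11.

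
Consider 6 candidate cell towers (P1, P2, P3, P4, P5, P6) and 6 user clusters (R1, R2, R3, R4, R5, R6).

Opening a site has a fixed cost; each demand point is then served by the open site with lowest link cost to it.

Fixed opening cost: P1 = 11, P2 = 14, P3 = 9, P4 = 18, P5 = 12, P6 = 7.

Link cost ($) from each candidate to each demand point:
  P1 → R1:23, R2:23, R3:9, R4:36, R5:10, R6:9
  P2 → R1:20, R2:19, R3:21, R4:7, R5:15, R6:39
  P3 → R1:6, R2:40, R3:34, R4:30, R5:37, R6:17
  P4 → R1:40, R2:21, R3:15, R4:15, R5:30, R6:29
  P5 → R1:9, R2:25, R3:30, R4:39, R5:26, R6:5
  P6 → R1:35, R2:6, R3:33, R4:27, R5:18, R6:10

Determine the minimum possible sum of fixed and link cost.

Open {P1, P2, P3, P6}: assign each demand point to its cheapest open site.
  R1→P3 6, R2→P6 6, R3→P1 9, R4→P2 7, R5→P1 10, R6→P1 9
  link cost 47, fixed 41 → total 88.
Compare {P1, P2, P5, P6}: link cost 46 + fixed 44 = 90.
Compare {P1, P2, P6}: link cost 61 + fixed 32 = 93.
Compare {P1, P2, P3}: link cost 60 + fixed 34 = 94.
All other subsets cost ≥ 90. Minimum total cost: 88.

88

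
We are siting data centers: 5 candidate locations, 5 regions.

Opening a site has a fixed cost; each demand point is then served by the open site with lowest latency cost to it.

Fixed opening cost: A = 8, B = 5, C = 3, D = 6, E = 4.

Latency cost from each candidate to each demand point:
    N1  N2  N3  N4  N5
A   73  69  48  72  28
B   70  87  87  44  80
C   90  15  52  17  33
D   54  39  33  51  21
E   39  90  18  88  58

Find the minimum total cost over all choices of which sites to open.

Open {C, D, E}: assign each demand point to its cheapest open site.
  N1→E 39, N2→C 15, N3→E 18, N4→C 17, N5→D 21
  latency cost 110, fixed 13 → total 123.
Compare {B, C, D, E}: latency cost 110 + fixed 18 = 128.
Compare {C, E}: latency cost 122 + fixed 7 = 129.
Compare {A, C, D, E}: latency cost 110 + fixed 21 = 131.
All other subsets cost ≥ 128. Minimum total cost: 123.

123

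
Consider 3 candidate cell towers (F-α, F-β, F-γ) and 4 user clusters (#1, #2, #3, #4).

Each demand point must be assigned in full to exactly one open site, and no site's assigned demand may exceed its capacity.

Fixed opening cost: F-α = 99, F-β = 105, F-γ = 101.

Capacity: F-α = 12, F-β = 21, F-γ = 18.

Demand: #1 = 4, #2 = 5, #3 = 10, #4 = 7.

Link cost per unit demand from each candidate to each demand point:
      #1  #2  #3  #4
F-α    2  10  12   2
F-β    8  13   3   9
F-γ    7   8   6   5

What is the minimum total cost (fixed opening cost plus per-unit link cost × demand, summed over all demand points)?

321

Open {F-α, F-β}; cheapest assignment that respects the capacities:
  F-α (cap 12, load 11): #1, #4 — cost 4×2 + 7×2 = 22
  F-β (cap 21, load 15): #2, #3 — cost 5×13 + 10×3 = 95
  Shipping 117, fixed 204 → total 321.
  Any other capacity-feasible assignment to {F-α, F-β} ships for at least 117.
Compare {F-α, F-γ}: its best feasible assignment gives total 322.
Compare {F-β, F-γ}: its best feasible assignment gives total 339.
Every other set of open sites that can feasibly serve all demand totals ≥ 322 even under its best assignment. Minimum: 321.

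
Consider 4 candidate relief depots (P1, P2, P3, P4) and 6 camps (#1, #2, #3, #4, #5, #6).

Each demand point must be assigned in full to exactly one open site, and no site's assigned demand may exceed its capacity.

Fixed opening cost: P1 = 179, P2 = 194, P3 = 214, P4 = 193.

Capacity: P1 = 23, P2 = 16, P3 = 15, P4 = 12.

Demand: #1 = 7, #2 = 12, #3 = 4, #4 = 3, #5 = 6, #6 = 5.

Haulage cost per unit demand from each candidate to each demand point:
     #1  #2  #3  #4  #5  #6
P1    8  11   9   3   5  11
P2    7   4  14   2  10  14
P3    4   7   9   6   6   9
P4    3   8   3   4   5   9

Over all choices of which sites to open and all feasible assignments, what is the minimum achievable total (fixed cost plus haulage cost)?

604

Open {P1, P2}; cheapest assignment that respects the capacities:
  P1 (cap 23, load 22): #1, #3, #5, #6 — cost 7×8 + 4×9 + 6×5 + 5×11 = 177
  P2 (cap 16, load 15): #2, #4 — cost 12×4 + 3×2 = 54
  Shipping 231, fixed 373 → total 604.
  Any other capacity-feasible assignment to {P1, P2} ships for at least 231.
Compare {P1, P3}: its best feasible assignment gives total 672.
Compare {P1, P2, P4}: its best feasible assignment gives total 738.
Every other set of open sites that can feasibly serve all demand totals ≥ 672 even under its best assignment. Minimum: 604.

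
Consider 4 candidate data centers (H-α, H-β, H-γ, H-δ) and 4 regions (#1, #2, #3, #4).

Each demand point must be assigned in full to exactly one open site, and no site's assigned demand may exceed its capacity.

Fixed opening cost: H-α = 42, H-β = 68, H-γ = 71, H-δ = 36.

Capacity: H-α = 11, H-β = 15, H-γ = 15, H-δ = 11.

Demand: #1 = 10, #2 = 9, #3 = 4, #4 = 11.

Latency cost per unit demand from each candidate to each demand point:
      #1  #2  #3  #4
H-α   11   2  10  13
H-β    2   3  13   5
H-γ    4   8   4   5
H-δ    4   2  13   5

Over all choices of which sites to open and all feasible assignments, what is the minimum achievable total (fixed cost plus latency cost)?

Open {H-α, H-γ, H-δ}; cheapest assignment that respects the capacities:
  H-α (cap 11, load 9): #2 — cost 9×2 = 18
  H-γ (cap 15, load 15): #3, #4 — cost 4×4 + 11×5 = 71
  H-δ (cap 11, load 10): #1 — cost 10×4 = 40
  Shipping 129, fixed 149 → total 278.
  Any other capacity-feasible assignment to {H-α, H-γ, H-δ} ships for at least 129.
Compare {H-β, H-γ, H-δ}: its best feasible assignment gives total 284.
Compare {H-α, H-β, H-γ}: its best feasible assignment gives total 290.
Every other set of open sites that can feasibly serve all demand totals ≥ 284 even under its best assignment. Minimum: 278.

278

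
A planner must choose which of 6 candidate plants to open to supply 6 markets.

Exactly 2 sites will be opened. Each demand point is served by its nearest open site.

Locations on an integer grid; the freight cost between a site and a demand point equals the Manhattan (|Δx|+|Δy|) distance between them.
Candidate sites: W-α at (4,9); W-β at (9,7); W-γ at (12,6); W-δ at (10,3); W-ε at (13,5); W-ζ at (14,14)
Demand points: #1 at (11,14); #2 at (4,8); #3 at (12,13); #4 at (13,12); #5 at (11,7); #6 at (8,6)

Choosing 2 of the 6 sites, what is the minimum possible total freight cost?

19

Open {W-β, W-ζ}.
  #1→W-ζ 3, #2→W-β 6, #3→W-ζ 3, #4→W-ζ 3, #5→W-β 2, #6→W-β 2  ⇒ total 19.
Compare {W-γ, W-ζ}: total 25.
Compare {W-α, W-ζ}: total 26.
No size-2 selection does better; minimum is 19.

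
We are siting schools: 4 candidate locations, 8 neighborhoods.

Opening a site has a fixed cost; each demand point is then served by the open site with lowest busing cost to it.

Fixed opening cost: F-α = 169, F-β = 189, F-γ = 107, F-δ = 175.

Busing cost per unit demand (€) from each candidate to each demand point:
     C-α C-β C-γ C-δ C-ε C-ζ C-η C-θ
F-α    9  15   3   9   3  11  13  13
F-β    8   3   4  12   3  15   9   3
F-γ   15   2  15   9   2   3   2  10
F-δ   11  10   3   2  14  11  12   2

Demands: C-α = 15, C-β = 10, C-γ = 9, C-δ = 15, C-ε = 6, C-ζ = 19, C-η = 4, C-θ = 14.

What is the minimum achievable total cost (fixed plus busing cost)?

Open {F-γ, F-δ}: assign each demand point to its cheapest open site.
  C-α→F-δ 15×11=165, C-β→F-γ 10×2=20, C-γ→F-δ 9×3=27, C-δ→F-δ 15×2=30, C-ε→F-γ 6×2=12, C-ζ→F-γ 19×3=57, C-η→F-γ 4×2=8, C-θ→F-δ 14×2=28
  busing cost 347, fixed 282 → total 629.
Compare {F-β, F-γ}: busing cost 430 + fixed 296 = 726.
Compare {F-α, F-γ, F-δ}: busing cost 317 + fixed 451 = 768.
Compare {F-β, F-γ, F-δ}: busing cost 302 + fixed 471 = 773.
All other subsets cost ≥ 726. Minimum total cost: 629.

629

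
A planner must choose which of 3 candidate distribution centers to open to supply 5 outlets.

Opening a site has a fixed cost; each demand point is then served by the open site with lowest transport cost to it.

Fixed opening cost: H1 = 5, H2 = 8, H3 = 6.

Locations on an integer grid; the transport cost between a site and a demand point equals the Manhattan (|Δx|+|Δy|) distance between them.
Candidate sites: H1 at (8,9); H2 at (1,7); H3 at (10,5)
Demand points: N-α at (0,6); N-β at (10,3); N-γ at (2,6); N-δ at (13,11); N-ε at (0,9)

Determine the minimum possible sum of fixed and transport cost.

32

Open {H2, H3}: assign each demand point to its cheapest open site.
  N-α→H2 2, N-β→H3 2, N-γ→H2 2, N-δ→H3 9, N-ε→H2 3
  transport cost 18, fixed 14 → total 32.
Compare {H1, H2}: transport cost 22 + fixed 13 = 35.
Compare {H1, H2, H3}: transport cost 16 + fixed 19 = 35.
Compare {H2}: transport cost 36 + fixed 8 = 44.
All other subsets cost ≥ 35. Minimum total cost: 32.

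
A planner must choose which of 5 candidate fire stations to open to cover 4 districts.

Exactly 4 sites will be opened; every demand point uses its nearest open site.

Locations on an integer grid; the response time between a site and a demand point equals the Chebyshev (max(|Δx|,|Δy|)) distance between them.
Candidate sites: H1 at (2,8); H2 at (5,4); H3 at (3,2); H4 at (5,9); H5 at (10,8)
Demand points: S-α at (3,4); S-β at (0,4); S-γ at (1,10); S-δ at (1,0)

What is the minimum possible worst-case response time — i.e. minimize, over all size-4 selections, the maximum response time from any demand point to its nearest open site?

3

Open {H1, H2, H3, H4}.
  Farthest demand point is S-β at response time 3 (to H3); all others are ≤ 3.
With {H1, H2, H3, H5} the worst case is 3.
With {H1, H3, H4, H5} the worst case is 3.
No size-4 selection achieves below 3.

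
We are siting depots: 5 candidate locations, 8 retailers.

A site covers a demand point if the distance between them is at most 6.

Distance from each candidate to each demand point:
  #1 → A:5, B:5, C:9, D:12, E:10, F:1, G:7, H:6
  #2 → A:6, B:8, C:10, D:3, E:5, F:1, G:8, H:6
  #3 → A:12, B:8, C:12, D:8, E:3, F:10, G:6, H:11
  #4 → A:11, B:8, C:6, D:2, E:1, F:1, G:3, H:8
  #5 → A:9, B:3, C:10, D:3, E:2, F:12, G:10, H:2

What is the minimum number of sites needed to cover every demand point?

2

Coverage sets (demand points within 6 of each site):
  #1: {A, B, F, H}
  #2: {A, D, E, F, H}
  #3: {E, G}
  #4: {C, D, E, F, G}
  #5: {B, D, E, H}
No single site covers all 8 demand points.
But {#1, #4} covers everything, so the minimum is 2.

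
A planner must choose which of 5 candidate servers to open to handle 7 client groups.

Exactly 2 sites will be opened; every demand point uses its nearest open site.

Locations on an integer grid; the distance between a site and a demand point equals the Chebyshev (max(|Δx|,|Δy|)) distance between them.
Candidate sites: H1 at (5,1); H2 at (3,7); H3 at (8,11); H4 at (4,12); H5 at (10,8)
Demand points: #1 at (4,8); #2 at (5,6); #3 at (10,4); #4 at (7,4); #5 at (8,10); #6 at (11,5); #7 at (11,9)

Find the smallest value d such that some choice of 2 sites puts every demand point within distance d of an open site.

4

Open {H2, H5}.
  Farthest demand point is #3 at distance 4 (to H5); all others are ≤ 4.
With {H3, H5} the worst case is 5.
With {H4, H5} the worst case is 5.
No size-2 selection achieves below 4.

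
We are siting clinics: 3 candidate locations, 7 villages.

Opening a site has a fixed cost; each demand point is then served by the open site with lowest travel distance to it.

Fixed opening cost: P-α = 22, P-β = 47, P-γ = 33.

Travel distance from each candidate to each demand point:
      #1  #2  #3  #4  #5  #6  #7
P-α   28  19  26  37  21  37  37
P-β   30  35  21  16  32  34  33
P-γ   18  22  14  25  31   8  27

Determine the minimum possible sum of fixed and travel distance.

178

Open {P-γ}: assign each demand point to its cheapest open site.
  #1→P-γ 18, #2→P-γ 22, #3→P-γ 14, #4→P-γ 25, #5→P-γ 31, #6→P-γ 8, #7→P-γ 27
  travel distance 145, fixed 33 → total 178.
Compare {P-α, P-γ}: travel distance 132 + fixed 55 = 187.
Compare {P-β, P-γ}: travel distance 136 + fixed 80 = 216.
Compare {P-α, P-β, P-γ}: travel distance 123 + fixed 102 = 225.
All other subsets cost ≥ 187. Minimum total cost: 178.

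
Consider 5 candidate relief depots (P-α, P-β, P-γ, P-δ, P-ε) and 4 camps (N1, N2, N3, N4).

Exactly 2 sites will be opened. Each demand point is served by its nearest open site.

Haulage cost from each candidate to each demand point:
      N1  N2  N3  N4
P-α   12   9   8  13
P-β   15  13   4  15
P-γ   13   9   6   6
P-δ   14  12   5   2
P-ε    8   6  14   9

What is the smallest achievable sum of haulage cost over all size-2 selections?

21

Open {P-δ, P-ε}.
  N1→P-ε 8, N2→P-ε 6, N3→P-δ 5, N4→P-δ 2  ⇒ total 21.
Compare {P-γ, P-ε}: total 26.
Compare {P-β, P-ε}: total 27.
No size-2 selection does better; minimum is 21.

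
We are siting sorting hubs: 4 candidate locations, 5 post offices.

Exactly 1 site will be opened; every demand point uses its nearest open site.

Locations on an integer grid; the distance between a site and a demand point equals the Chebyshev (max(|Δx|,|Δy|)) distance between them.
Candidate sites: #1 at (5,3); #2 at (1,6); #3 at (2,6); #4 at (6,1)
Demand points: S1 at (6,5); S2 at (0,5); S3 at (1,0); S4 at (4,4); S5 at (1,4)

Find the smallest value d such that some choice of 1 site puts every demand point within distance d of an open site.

5

Open {#1}.
  Farthest demand point is S2 at distance 5 (to #1); all others are ≤ 5.
With {#2} the worst case is 6.
With {#3} the worst case is 6.
No size-1 selection achieves below 5.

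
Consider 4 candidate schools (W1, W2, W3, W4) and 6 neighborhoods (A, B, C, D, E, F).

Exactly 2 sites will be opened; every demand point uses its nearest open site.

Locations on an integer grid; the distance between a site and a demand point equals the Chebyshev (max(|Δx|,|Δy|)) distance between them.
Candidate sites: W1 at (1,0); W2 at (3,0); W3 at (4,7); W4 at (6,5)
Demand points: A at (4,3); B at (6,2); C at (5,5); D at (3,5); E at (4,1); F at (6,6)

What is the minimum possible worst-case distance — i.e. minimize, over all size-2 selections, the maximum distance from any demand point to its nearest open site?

Open {W1, W4}.
  Farthest demand point is B at distance 3 (to W4); all others are ≤ 3.
With {W2, W3} the worst case is 3.
With {W2, W4} the worst case is 3.
No size-2 selection achieves below 3.

3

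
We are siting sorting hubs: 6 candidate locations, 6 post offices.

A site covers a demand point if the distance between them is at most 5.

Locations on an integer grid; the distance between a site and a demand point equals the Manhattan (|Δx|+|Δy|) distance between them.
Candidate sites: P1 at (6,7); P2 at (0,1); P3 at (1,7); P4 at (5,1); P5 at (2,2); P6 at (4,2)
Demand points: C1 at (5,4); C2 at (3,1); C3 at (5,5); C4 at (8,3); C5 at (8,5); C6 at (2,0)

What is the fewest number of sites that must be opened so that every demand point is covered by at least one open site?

Coverage sets (demand points within 5 of each site):
  P1: {C1, C3, C5}
  P2: {C2, C6}
  P3: {}
  P4: {C1, C2, C3, C4, C6}
  P5: {C1, C2, C6}
  P6: {C1, C2, C3, C4, C6}
No single site covers all 6 demand points.
But {P1, P4} covers everything, so the minimum is 2.

2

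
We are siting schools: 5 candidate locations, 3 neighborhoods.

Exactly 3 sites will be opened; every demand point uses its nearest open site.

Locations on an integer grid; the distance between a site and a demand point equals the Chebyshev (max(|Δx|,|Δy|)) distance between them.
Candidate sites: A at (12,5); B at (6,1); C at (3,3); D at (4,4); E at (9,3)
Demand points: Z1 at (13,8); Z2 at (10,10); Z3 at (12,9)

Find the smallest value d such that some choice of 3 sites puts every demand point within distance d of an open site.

Open {A, B, C}.
  Farthest demand point is Z2 at distance 5 (to A); all others are ≤ 5.
With {A, B, D} the worst case is 5.
With {A, B, E} the worst case is 5.
No size-3 selection achieves below 5.

5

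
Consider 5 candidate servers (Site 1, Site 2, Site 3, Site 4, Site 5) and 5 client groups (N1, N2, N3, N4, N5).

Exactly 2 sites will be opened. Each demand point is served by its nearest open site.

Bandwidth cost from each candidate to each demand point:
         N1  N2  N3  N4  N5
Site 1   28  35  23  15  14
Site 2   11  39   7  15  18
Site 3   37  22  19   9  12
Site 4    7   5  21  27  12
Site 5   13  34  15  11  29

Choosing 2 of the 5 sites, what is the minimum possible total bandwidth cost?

Open {Site 2, Site 4}.
  N1→Site 4 7, N2→Site 4 5, N3→Site 2 7, N4→Site 2 15, N5→Site 4 12  ⇒ total 46.
Compare {Site 4, Site 5}: total 50.
Compare {Site 3, Site 4}: total 52.
No size-2 selection does better; minimum is 46.

46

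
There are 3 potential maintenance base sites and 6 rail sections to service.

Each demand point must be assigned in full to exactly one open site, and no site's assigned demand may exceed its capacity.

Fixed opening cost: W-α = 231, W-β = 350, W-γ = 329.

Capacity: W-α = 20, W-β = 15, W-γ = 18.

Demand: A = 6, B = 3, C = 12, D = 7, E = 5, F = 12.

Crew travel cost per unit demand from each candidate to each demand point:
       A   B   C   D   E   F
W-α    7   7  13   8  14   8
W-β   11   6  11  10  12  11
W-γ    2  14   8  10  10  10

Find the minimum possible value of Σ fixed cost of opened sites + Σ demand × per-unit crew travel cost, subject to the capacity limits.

1248

Open {W-α, W-β, W-γ}; cheapest assignment that respects the capacities:
  W-α (cap 20, load 19): D, F — cost 7×8 + 12×8 = 152
  W-β (cap 15, load 8): B, E — cost 3×6 + 5×12 = 78
  W-γ (cap 18, load 18): A, C — cost 6×2 + 12×8 = 108
  Shipping 338, fixed 910 → total 1248.
  Any other capacity-feasible assignment to {W-α, W-β, W-γ} ships for at least 338.
Total demand is 45 and no other set of sites has combined capacity ≥ 45, so {W-α, W-β, W-γ} is the only feasible choice of open sites. Minimum: 1248.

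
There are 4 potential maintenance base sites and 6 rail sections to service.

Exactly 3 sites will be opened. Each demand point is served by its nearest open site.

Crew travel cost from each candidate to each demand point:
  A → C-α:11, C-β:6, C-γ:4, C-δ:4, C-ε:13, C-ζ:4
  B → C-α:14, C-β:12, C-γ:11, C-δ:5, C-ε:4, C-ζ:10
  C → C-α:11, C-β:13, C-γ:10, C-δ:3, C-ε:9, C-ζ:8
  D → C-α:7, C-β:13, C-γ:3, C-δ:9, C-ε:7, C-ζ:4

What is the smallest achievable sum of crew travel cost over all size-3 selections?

Open {A, B, D}.
  C-α→D 7, C-β→A 6, C-γ→D 3, C-δ→A 4, C-ε→B 4, C-ζ→A 4  ⇒ total 28.
Compare {A, C, D}: total 30.
Compare {A, B, C}: total 32.
No size-3 selection does better; minimum is 28.

28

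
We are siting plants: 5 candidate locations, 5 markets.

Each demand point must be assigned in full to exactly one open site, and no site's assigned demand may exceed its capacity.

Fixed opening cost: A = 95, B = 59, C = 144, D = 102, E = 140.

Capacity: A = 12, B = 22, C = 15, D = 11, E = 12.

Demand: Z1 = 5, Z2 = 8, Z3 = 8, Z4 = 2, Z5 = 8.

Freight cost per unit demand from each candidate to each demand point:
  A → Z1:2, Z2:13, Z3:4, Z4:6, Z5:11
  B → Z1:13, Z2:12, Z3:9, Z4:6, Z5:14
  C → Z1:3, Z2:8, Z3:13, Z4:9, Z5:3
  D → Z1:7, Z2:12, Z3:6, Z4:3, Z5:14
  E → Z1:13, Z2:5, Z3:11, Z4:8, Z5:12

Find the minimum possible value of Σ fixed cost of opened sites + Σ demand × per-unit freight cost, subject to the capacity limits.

422

Open {B, C}; cheapest assignment that respects the capacities:
  B (cap 22, load 18): Z2, Z3, Z4 — cost 8×12 + 8×9 + 2×6 = 180
  C (cap 15, load 13): Z1, Z5 — cost 5×3 + 8×3 = 39
  Shipping 219, fixed 203 → total 422.
  Any other capacity-feasible assignment to {B, C} ships for at least 219.
Compare {A, B}: its best feasible assignment gives total 471.
Compare {A, B, C}: its best feasible assignment gives total 477.
Every other set of open sites that can feasibly serve all demand totals ≥ 471 even under its best assignment. Minimum: 422.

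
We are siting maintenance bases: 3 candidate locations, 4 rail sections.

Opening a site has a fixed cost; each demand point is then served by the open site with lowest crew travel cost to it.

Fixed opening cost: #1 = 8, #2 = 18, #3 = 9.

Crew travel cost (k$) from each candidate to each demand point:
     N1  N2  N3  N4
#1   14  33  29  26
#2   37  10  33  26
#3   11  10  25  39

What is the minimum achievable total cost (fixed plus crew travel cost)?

Open {#1, #3}: assign each demand point to its cheapest open site.
  N1→#3 11, N2→#3 10, N3→#3 25, N4→#1 26
  crew travel cost 72, fixed 17 → total 89.
Compare {#3}: crew travel cost 85 + fixed 9 = 94.
Compare {#2, #3}: crew travel cost 72 + fixed 27 = 99.
Compare {#1, #2}: crew travel cost 79 + fixed 26 = 105.
All other subsets cost ≥ 94. Minimum total cost: 89.

89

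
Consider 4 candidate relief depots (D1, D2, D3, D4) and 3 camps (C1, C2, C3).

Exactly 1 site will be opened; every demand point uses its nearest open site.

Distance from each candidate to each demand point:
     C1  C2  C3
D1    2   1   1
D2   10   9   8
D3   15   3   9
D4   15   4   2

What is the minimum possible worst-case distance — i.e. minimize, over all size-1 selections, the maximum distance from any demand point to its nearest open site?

2

Open {D1}.
  Farthest demand point is C1 at distance 2 (to D1); all others are ≤ 2.
With {D2} the worst case is 10.
With {D3} the worst case is 15.
No size-1 selection achieves below 2.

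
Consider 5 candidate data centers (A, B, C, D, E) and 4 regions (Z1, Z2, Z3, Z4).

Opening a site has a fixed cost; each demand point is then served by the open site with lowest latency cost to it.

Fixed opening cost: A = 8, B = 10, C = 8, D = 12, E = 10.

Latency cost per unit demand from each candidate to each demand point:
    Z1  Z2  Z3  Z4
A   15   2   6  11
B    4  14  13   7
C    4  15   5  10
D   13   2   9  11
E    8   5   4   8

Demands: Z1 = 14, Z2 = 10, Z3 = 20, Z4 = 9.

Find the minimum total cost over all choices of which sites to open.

Open {A, B, E}: assign each demand point to its cheapest open site.
  Z1→B 14×4=56, Z2→A 10×2=20, Z3→E 20×4=80, Z4→B 9×7=63
  latency cost 219, fixed 28 → total 247.
Compare {B, D, E}: latency cost 219 + fixed 32 = 251.
Compare {A, C, E}: latency cost 228 + fixed 26 = 254.
Compare {A, B, C, E}: latency cost 219 + fixed 36 = 255.
All other subsets cost ≥ 251. Minimum total cost: 247.

247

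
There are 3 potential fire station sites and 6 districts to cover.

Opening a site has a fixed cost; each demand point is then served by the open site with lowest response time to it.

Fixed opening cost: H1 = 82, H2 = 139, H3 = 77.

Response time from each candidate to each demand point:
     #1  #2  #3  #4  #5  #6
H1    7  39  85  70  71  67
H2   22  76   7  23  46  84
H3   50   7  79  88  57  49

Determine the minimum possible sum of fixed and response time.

370

Open {H2, H3}: assign each demand point to its cheapest open site.
  #1→H2 22, #2→H3 7, #3→H2 7, #4→H2 23, #5→H2 46, #6→H3 49
  response time 154, fixed 216 → total 370.
Compare {H2}: response time 258 + fixed 139 = 397.
Compare {H3}: response time 330 + fixed 77 = 407.
Compare {H1, H2}: response time 189 + fixed 221 = 410.
All other subsets cost ≥ 397. Minimum total cost: 370.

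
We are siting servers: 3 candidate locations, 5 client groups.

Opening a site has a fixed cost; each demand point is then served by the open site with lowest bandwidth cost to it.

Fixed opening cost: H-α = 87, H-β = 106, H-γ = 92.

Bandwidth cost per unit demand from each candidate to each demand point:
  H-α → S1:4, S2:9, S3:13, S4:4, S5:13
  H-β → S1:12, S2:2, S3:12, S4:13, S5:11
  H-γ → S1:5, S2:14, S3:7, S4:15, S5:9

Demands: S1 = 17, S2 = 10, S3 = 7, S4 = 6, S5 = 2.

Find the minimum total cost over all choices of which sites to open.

Open {H-α}: assign each demand point to its cheapest open site.
  S1→H-α 17×4=68, S2→H-α 10×9=90, S3→H-α 7×13=91, S4→H-α 6×4=24, S5→H-α 2×13=26
  bandwidth cost 299, fixed 87 → total 386.
Compare {H-α, H-β}: bandwidth cost 218 + fixed 193 = 411.
Compare {H-α, H-γ}: bandwidth cost 249 + fixed 179 = 428.
Compare {H-β, H-γ}: bandwidth cost 250 + fixed 198 = 448.
All other subsets cost ≥ 411. Minimum total cost: 386.

386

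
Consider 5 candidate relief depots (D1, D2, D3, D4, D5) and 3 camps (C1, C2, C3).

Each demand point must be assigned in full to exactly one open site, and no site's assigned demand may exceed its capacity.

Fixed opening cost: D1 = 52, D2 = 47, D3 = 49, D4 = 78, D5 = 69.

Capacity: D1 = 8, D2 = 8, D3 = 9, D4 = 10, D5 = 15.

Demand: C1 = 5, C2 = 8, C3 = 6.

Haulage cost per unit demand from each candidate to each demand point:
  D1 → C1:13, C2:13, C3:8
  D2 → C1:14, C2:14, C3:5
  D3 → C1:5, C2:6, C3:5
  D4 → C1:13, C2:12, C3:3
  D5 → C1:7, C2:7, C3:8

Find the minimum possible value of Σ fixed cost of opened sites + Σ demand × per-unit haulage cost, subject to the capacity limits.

237

Open {D2, D5}; cheapest assignment that respects the capacities:
  D2 (cap 8, load 6): C3 — cost 6×5 = 30
  D5 (cap 15, load 13): C1, C2 — cost 5×7 + 8×7 = 91
  Shipping 121, fixed 116 → total 237.
  Any other capacity-feasible assignment to {D2, D5} ships for at least 121.
Compare {D3, D5}: its best feasible assignment gives total 239.
Compare {D4, D5}: its best feasible assignment gives total 256.
Every other set of open sites that can feasibly serve all demand totals ≥ 239 even under its best assignment. Minimum: 237.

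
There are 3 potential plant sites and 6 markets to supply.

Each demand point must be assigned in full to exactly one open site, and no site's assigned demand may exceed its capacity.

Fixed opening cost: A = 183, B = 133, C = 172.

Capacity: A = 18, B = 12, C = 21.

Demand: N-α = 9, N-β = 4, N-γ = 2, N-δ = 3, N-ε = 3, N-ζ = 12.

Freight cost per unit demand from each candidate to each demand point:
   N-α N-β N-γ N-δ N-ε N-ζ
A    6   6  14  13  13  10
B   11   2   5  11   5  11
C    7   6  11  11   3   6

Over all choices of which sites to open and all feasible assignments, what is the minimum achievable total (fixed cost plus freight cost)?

506

Open {B, C}; cheapest assignment that respects the capacities:
  B (cap 12, load 12): N-β, N-γ, N-δ, N-ε — cost 4×2 + 2×5 + 3×11 + 3×5 = 66
  C (cap 21, load 21): N-α, N-ζ — cost 9×7 + 12×6 = 135
  Shipping 201, fixed 305 → total 506.
  Any other capacity-feasible assignment to {B, C} ships for at least 201.
Compare {A, C}: its best feasible assignment gives total 569.
Compare {A, B, C}: its best feasible assignment gives total 674.
Every other set of open sites that can feasibly serve all demand totals ≥ 569 even under its best assignment. Minimum: 506.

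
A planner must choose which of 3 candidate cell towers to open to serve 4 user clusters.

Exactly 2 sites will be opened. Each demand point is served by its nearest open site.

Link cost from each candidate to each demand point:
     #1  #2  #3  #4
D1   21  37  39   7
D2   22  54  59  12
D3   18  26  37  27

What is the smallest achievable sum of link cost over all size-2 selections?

Open {D1, D3}.
  #1→D3 18, #2→D3 26, #3→D3 37, #4→D1 7  ⇒ total 88.
Compare {D2, D3}: total 93.
Compare {D1, D2}: total 104.

88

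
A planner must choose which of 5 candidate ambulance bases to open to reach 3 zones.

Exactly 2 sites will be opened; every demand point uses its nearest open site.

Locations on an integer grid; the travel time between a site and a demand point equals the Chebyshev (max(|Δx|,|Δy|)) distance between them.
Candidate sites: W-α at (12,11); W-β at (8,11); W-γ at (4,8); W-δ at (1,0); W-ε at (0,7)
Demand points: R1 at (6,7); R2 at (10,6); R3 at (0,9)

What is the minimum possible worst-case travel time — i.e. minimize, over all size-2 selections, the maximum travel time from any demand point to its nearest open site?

Open {W-α, W-γ}.
  Farthest demand point is R2 at travel time 5 (to W-α); all others are ≤ 5.
With {W-β, W-γ} the worst case is 5.
With {W-β, W-ε} the worst case is 5.
No size-2 selection achieves below 5.

5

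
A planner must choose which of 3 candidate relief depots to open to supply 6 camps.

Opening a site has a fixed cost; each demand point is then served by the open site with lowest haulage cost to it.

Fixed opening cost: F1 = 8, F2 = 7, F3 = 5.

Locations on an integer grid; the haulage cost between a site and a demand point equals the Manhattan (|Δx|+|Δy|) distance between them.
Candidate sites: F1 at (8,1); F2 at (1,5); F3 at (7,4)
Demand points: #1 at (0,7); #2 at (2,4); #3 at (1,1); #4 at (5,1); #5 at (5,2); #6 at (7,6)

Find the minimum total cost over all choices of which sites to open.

Open {F2, F3}: assign each demand point to its cheapest open site.
  #1→F2 3, #2→F2 2, #3→F2 4, #4→F3 5, #5→F3 4, #6→F3 2
  haulage cost 20, fixed 12 → total 32.
Compare {F1, F2}: haulage cost 22 + fixed 15 = 37.
Compare {F2}: haulage cost 31 + fixed 7 = 38.
Compare {F1, F2, F3}: haulage cost 18 + fixed 20 = 38.
All other subsets cost ≥ 37. Minimum total cost: 32.

32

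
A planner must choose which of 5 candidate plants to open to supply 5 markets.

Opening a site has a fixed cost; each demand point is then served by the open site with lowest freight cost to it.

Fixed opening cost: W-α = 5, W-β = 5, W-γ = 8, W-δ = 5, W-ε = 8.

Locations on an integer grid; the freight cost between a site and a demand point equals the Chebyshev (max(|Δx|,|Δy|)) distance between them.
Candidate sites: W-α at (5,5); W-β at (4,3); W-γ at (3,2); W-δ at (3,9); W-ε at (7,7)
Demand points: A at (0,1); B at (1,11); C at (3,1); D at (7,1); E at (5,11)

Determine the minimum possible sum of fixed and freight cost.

23

Open {W-β, W-δ}: assign each demand point to its cheapest open site.
  A→W-β 4, B→W-δ 2, C→W-β 2, D→W-β 3, E→W-δ 2
  freight cost 13, fixed 10 → total 23.
Compare {W-γ, W-δ}: freight cost 12 + fixed 13 = 25.
Compare {W-α, W-δ}: freight cost 17 + fixed 10 = 27.
Compare {W-α, W-β, W-δ}: freight cost 13 + fixed 15 = 28.
All other subsets cost ≥ 25. Minimum total cost: 23.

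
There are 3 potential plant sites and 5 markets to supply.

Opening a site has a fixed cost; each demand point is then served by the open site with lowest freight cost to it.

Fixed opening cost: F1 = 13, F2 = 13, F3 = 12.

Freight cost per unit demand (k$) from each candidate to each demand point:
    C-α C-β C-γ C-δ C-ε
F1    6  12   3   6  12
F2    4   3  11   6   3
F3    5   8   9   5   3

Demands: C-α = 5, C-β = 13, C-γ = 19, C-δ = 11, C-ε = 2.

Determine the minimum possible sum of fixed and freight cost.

214

Open {F1, F2}: assign each demand point to its cheapest open site.
  C-α→F2 5×4=20, C-β→F2 13×3=39, C-γ→F1 19×3=57, C-δ→F1 11×6=66, C-ε→F2 2×3=6
  freight cost 188, fixed 26 → total 214.
Compare {F1, F2, F3}: freight cost 177 + fixed 38 = 215.
Compare {F1, F3}: freight cost 247 + fixed 25 = 272.
Compare {F2, F3}: freight cost 291 + fixed 25 = 316.
All other subsets cost ≥ 215. Minimum total cost: 214.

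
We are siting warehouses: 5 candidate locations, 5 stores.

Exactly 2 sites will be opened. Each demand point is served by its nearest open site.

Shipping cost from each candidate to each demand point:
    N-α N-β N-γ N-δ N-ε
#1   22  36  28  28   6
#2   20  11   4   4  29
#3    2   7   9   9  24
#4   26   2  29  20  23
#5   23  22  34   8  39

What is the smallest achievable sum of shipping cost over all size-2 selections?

33

Open {#1, #3}.
  N-α→#3 2, N-β→#3 7, N-γ→#3 9, N-δ→#3 9, N-ε→#1 6  ⇒ total 33.
Compare {#2, #3}: total 41.
Compare {#1, #2}: total 45.
No size-2 selection does better; minimum is 33.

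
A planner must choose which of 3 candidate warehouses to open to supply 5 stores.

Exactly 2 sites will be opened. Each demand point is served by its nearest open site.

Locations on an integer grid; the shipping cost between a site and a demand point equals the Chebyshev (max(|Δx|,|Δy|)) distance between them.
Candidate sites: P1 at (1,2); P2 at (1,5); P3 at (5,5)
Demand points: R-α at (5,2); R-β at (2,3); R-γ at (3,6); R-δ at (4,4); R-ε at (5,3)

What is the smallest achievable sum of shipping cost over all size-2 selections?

Open {P1, P3}.
  R-α→P3 3, R-β→P1 1, R-γ→P3 2, R-δ→P3 1, R-ε→P3 2  ⇒ total 9.
Compare {P2, P3}: total 10.
Compare {P1, P2}: total 14.

9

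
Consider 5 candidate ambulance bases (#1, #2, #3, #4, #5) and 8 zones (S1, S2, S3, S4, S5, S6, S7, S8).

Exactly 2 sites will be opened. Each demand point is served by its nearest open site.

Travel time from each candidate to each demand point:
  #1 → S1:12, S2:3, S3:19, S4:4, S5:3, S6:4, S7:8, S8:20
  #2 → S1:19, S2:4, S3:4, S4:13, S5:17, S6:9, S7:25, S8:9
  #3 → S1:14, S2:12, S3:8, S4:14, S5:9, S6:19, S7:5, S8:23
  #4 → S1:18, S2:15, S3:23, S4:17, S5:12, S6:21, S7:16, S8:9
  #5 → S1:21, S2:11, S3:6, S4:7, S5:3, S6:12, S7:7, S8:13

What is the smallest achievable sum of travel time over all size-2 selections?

47

Open {#1, #2}.
  S1→#1 12, S2→#1 3, S3→#2 4, S4→#1 4, S5→#1 3, S6→#1 4, S7→#1 8, S8→#2 9  ⇒ total 47.
Compare {#1, #5}: total 52.
Compare {#1, #3}: total 59.
No size-2 selection does better; minimum is 47.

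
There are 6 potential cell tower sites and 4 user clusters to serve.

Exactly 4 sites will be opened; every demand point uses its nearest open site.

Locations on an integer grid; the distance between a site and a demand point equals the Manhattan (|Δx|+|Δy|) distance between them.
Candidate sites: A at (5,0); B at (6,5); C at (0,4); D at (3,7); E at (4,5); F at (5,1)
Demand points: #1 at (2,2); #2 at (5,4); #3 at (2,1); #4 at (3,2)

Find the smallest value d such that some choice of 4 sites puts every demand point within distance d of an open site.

4

Open {A, B, C, D}.
  Farthest demand point is #1 at distance 4 (to C); all others are ≤ 4.
With {A, B, C, E} the worst case is 4.
With {A, B, C, F} the worst case is 4.
No size-4 selection achieves below 4.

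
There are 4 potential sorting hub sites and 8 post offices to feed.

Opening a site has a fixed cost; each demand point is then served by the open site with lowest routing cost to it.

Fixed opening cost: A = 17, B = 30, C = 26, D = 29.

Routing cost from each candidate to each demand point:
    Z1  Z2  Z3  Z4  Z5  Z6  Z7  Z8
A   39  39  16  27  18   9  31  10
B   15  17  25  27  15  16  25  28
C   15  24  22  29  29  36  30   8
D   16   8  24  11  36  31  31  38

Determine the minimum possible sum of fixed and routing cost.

Open {A, D}: assign each demand point to its cheapest open site.
  Z1→D 16, Z2→D 8, Z3→A 16, Z4→D 11, Z5→A 18, Z6→A 9, Z7→A 31, Z8→A 10
  routing cost 119, fixed 46 → total 165.
Compare {A, B}: routing cost 134 + fixed 47 = 181.
Compare {A, B, D}: routing cost 109 + fixed 76 = 185.
Compare {A, C, D}: routing cost 115 + fixed 72 = 187.
All other subsets cost ≥ 181. Minimum total cost: 165.

165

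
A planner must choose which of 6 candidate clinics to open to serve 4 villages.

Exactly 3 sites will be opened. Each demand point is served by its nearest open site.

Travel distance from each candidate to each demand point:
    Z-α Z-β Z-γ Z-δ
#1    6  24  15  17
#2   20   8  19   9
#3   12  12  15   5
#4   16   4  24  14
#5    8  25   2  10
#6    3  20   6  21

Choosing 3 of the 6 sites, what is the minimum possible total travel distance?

18

Open {#3, #4, #6}.
  Z-α→#6 3, Z-β→#4 4, Z-γ→#6 6, Z-δ→#3 5  ⇒ total 18.
Compare {#3, #4, #5}: total 19.
Compare {#4, #5, #6}: total 19.
No size-3 selection does better; minimum is 18.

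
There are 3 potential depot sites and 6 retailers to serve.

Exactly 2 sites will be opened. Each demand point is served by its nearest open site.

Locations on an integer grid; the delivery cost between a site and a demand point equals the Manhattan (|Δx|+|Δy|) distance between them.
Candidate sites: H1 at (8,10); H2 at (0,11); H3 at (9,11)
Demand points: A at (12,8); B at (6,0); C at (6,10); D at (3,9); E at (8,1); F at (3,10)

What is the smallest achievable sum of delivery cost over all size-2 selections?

Open {H1, H2}.
  A→H1 6, B→H1 12, C→H1 2, D→H2 5, E→H1 9, F→H2 4  ⇒ total 38.
Compare {H1, H3}: total 40.
Compare {H2, H3}: total 44.

38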